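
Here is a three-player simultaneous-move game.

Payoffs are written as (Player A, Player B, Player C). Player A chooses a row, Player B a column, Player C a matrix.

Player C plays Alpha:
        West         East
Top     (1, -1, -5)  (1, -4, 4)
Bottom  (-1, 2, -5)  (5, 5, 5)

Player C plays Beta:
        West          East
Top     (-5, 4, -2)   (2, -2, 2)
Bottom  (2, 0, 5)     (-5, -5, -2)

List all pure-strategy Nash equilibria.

The pure Nash equilibria are (Bottom, West, Beta), (Bottom, East, Alpha).

For each strategy profile, look for a profitable unilateral deviation.
(Top, West, Alpha): Player C can switch to Beta (-5 → -2). Not NE.
(Top, West, Beta): Player A can switch to Bottom (-5 → 2). Not NE.
(Top, East, Alpha): Player A can switch to Bottom (1 → 5). Not NE.
(Top, East, Beta): Player B can switch to West (-2 → 4). Not NE.
(Bottom, West, Alpha): Player A can switch to Top (-1 → 1). Not NE.
(Bottom, West, Beta): Player A gets 2, best alternative -5; Player B gets 0, best alternative -5; Player C gets 5, best alternative -5. No profitable deviation — NE.
(Bottom, East, Alpha): Player A gets 5, best alternative 1; Player B gets 5, best alternative 2; Player C gets 5, best alternative -2. No profitable deviation — NE.
(Bottom, East, Beta): Player A can switch to Top (-5 → 2). Not NE.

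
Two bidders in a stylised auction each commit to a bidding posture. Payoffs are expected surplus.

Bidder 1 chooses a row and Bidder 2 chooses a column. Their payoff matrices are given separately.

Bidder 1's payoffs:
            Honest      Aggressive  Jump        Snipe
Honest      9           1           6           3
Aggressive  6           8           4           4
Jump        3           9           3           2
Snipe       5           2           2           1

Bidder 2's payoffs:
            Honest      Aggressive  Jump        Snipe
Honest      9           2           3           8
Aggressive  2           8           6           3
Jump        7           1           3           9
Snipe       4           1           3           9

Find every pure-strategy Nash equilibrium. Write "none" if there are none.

The unique pure-strategy Nash equilibrium is (Honest, Honest).

Bidder 1 against Honest: payoffs 9, 6, 3, 5 → best response Honest.
Bidder 1 against Aggressive: payoffs 1, 8, 9, 2 → best response Jump.
Bidder 1 against Jump: payoffs 6, 4, 3, 2 → best response Honest.
Bidder 1 against Snipe: payoffs 3, 4, 2, 1 → best response Aggressive.
Bidder 2 against Honest: payoffs 9, 2, 3, 8 → best response Honest.
Bidder 2 against Aggressive: payoffs 2, 8, 6, 3 → best response Aggressive.
Bidder 2 against Jump: payoffs 7, 1, 3, 9 → best response Snipe.
Bidder 2 against Snipe: payoffs 4, 1, 3, 9 → best response Snipe.
Mutual best responses: (Honest, Honest).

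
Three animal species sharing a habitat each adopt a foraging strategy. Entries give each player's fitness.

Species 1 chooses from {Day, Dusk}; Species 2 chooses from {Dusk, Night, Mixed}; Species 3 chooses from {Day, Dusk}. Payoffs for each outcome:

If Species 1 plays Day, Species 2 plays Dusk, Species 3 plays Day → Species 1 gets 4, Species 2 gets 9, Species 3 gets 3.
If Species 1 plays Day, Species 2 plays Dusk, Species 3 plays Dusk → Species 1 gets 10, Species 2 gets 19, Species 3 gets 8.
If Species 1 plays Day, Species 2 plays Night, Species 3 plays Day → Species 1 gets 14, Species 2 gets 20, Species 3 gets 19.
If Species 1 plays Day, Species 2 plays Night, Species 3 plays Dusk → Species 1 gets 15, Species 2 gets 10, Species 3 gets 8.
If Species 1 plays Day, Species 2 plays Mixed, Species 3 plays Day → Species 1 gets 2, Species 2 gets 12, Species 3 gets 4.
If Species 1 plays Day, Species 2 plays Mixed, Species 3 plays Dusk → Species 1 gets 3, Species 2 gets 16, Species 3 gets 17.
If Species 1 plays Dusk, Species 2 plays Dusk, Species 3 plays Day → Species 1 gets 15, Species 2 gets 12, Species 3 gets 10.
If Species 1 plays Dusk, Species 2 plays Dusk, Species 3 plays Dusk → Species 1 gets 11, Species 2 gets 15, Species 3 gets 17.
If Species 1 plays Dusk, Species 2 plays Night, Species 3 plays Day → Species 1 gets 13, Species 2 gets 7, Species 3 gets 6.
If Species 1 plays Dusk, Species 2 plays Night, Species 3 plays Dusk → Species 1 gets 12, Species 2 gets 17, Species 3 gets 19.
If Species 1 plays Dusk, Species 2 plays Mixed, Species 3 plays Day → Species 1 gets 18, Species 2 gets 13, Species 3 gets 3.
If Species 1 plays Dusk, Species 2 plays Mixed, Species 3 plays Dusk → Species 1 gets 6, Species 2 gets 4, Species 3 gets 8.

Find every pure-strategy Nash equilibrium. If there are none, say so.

Pure NE: (Day, Night, Day)

Species 1 against (Dusk, Day): payoffs 4, 15 → best response Dusk.
Species 1 against (Dusk, Dusk): payoffs 10, 11 → best response Dusk.
Species 1 against (Night, Day): payoffs 14, 13 → best response Day.
Species 1 against (Night, Dusk): payoffs 15, 12 → best response Day.
Species 1 against (Mixed, Day): payoffs 2, 18 → best response Dusk.
Species 1 against (Mixed, Dusk): payoffs 3, 6 → best response Dusk.
Species 2 against (Day, Day): payoffs 9, 20, 12 → best response Night.
Species 2 against (Day, Dusk): payoffs 19, 10, 16 → best response Dusk.
Species 2 against (Dusk, Day): payoffs 12, 7, 13 → best response Mixed.
Species 2 against (Dusk, Dusk): payoffs 15, 17, 4 → best response Night.
Species 3 against (Day, Dusk): payoffs 3, 8 → best response Dusk.
Species 3 against (Day, Night): payoffs 19, 8 → best response Day.
Species 3 against (Day, Mixed): payoffs 4, 17 → best response Dusk.
Species 3 against (Dusk, Dusk): payoffs 10, 17 → best response Dusk.
Species 3 against (Dusk, Night): payoffs 6, 19 → best response Dusk.
Species 3 against (Dusk, Mixed): payoffs 3, 8 → best response Dusk.
Mutual best responses: (Day, Night, Day).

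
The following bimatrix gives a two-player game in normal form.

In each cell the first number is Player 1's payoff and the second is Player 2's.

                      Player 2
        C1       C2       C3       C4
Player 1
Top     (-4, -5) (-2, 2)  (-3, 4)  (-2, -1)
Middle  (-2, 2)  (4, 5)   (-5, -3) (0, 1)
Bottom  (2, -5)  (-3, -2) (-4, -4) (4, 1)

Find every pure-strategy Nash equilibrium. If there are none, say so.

(Top, C1): Player 1 can switch to Middle (-4 → -2). Not NE.
(Top, C2): Player 1 can switch to Middle (-2 → 4). Not NE.
(Top, C3): Player 1 gets -3, best alternative -4; Player 2 gets 4, best alternative 2. No profitable deviation — NE.
(Top, C4): Player 1 can switch to Middle (-2 → 0). Not NE.
(Middle, C1): Player 1 can switch to Bottom (-2 → 2). Not NE.
(Middle, C2): Player 1 gets 4, best alternative -2; Player 2 gets 5, best alternative 2. No profitable deviation — NE.
(Middle, C3): Player 1 can switch to Top (-5 → -3). Not NE.
(Middle, C4): Player 1 can switch to Bottom (0 → 4). Not NE.
(Bottom, C1): Player 2 can switch to C2 (-5 → -2). Not NE.
(Bottom, C2): Player 1 can switch to Top (-3 → -2). Not NE.
(Bottom, C3): Player 1 can switch to Top (-4 → -3). Not NE.
(Bottom, C4): Player 1 gets 4, best alternative 0; Player 2 gets 1, best alternative -2. No profitable deviation — NE.

Pure-strategy Nash equilibria: (Top, C3) and (Middle, C2) and (Bottom, C4)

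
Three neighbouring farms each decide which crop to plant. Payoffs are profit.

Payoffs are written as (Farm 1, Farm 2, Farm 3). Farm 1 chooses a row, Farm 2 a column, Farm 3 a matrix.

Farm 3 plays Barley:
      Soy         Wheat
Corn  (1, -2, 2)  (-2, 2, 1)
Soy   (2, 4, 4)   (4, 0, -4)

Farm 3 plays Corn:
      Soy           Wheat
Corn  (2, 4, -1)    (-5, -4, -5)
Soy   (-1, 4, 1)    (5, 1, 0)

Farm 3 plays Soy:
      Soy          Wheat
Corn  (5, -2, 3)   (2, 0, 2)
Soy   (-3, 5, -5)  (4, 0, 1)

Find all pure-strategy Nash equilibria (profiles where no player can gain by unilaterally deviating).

Farm 1 against (Soy, Barley): payoffs 1, 2 → best response Soy.
Farm 1 against (Soy, Corn): payoffs 2, -1 → best response Corn.
Farm 1 against (Soy, Soy): payoffs 5, -3 → best response Corn.
Farm 1 against (Wheat, Barley): payoffs -2, 4 → best response Soy.
Farm 1 against (Wheat, Corn): payoffs -5, 5 → best response Soy.
Farm 1 against (Wheat, Soy): payoffs 2, 4 → best response Soy.
Farm 2 against (Corn, Barley): payoffs -2, 2 → best response Wheat.
Farm 2 against (Corn, Corn): payoffs 4, -4 → best response Soy.
Farm 2 against (Corn, Soy): payoffs -2, 0 → best response Wheat.
Farm 2 against (Soy, Barley): payoffs 4, 0 → best response Soy.
Farm 2 against (Soy, Corn): payoffs 4, 1 → best response Soy.
Farm 2 against (Soy, Soy): payoffs 5, 0 → best response Soy.
Farm 3 against (Corn, Soy): payoffs 2, -1, 3 → best response Soy.
Farm 3 against (Corn, Wheat): payoffs 1, -5, 2 → best response Soy.
Farm 3 against (Soy, Soy): payoffs 4, 1, -5 → best response Barley.
Farm 3 against (Soy, Wheat): payoffs -4, 0, 1 → best response Soy.
Mutual best responses: (Soy, Soy, Barley).

(Soy, Soy, Barley)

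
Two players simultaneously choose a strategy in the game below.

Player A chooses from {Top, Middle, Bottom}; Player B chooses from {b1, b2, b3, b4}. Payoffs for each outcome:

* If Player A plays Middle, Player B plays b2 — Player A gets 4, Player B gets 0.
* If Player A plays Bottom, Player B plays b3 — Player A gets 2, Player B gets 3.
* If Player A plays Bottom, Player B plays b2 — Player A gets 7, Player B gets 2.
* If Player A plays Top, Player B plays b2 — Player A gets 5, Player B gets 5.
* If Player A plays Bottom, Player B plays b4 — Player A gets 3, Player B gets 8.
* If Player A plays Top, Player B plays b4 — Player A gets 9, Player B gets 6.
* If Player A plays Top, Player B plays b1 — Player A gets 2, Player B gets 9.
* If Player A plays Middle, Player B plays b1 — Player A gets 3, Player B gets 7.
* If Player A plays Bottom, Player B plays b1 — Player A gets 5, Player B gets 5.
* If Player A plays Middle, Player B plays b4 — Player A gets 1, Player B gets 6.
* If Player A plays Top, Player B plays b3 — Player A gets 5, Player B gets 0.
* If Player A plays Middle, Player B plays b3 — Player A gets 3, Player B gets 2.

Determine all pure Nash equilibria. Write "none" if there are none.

(Top, b1): Player A can switch to Middle (2 → 3). Not NE.
(Top, b2): Player A can switch to Bottom (5 → 7). Not NE.
(Top, b3): Player B can switch to b1 (0 → 9). Not NE.
(Top, b4): Player B can switch to b1 (6 → 9). Not NE.
(Middle, b1): Player A can switch to Bottom (3 → 5). Not NE.
(Middle, b2): Player A can switch to Top (4 → 5). Not NE.
(Middle, b3): Player A can switch to Top (3 → 5). Not NE.
(Middle, b4): Player A can switch to Top (1 → 9). Not NE.
(Bottom, b1): Player B can switch to b4 (5 → 8). Not NE.
(Bottom, b2): Player B can switch to b1 (2 → 5). Not NE.
(Bottom, b3): Player A can switch to Top (2 → 5). Not NE.
(Bottom, b4): Player A can switch to Top (3 → 9). Not NE.

none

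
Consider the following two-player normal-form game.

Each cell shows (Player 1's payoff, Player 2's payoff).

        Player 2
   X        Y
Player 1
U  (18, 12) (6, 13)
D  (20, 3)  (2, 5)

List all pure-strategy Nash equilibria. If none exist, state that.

Pure NE: (U, Y)

For each strategy profile, look for a profitable unilateral deviation.
(U, X): Player 1 can switch to D (18 → 20). Not NE.
(U, Y): Player 1 gets 6, best alternative 2; Player 2 gets 13, best alternative 12. No profitable deviation — NE.
(D, X): Player 2 can switch to Y (3 → 5). Not NE.
(D, Y): Player 1 can switch to U (2 → 6). Not NE.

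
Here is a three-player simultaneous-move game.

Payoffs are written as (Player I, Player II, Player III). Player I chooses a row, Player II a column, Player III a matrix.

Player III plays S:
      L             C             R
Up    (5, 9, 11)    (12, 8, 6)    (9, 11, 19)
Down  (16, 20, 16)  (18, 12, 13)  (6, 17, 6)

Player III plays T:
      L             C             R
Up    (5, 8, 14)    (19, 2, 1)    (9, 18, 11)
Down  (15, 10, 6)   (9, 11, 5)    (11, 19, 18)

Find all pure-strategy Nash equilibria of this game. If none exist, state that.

(Up, L, S): Player I can switch to Down (5 → 16). Not NE.
(Up, L, T): Player I can switch to Down (5 → 15). Not NE.
(Up, C, S): Player I can switch to Down (12 → 18). Not NE.
(Up, C, T): Player II can switch to L (2 → 8). Not NE.
(Up, R, S): Player I gets 9, best alternative 6; Player II gets 11, best alternative 9; Player III gets 19, best alternative 11. No profitable deviation — NE.
(Up, R, T): Player I can switch to Down (9 → 11). Not NE.
(Down, L, S): Player I gets 16, best alternative 5; Player II gets 20, best alternative 17; Player III gets 16, best alternative 6. No profitable deviation — NE.
(Down, L, T): Player II can switch to C (10 → 11). Not NE.
(Down, C, S): Player II can switch to L (12 → 20). Not NE.
(Down, C, T): Player I can switch to Up (9 → 19). Not NE.
(Down, R, T): Player I gets 11, best alternative 9; Player II gets 19, best alternative 11; Player III gets 18, best alternative 6. No profitable deviation — NE.
(The remaining 1 profile has a profitable deviation by the same check.)

(Up, R, S) and (Down, L, S) and (Down, R, T)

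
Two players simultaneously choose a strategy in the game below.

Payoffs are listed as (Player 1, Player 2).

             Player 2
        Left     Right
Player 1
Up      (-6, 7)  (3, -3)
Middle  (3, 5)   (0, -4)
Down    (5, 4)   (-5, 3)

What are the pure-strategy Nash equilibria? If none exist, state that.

(Down, Left)

(Up, Left): Player 1 can switch to Middle (-6 → 3). Not NE.
(Up, Right): Player 2 can switch to Left (-3 → 7). Not NE.
(Middle, Left): Player 1 can switch to Down (3 → 5). Not NE.
(Middle, Right): Player 1 can switch to Up (0 → 3). Not NE.
(Down, Left): Player 1 gets 5, best alternative 3; Player 2 gets 4, best alternative 3. No profitable deviation — NE.
(Down, Right): Player 1 can switch to Up (-5 → 3). Not NE.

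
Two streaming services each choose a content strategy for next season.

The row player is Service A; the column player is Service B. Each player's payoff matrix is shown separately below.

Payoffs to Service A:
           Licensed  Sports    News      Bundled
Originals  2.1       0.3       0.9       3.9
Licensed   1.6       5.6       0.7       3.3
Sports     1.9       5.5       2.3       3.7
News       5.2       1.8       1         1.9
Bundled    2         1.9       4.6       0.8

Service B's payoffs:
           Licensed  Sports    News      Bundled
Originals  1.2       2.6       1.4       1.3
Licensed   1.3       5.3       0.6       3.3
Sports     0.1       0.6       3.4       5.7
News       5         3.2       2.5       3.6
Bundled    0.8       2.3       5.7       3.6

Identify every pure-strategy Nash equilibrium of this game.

Service A against Licensed: payoffs 2.1, 1.6, 1.9, 5.2, 2 → best response News.
Service A against Sports: payoffs 0.3, 5.6, 5.5, 1.8, 1.9 → best response Licensed.
Service A against News: payoffs 0.9, 0.7, 2.3, 1, 4.6 → best response Bundled.
Service A against Bundled: payoffs 3.9, 3.3, 3.7, 1.9, 0.8 → best response Originals.
Service B against Originals: payoffs 1.2, 2.6, 1.4, 1.3 → best response Sports.
Service B against Licensed: payoffs 1.3, 5.3, 0.6, 3.3 → best response Sports.
Service B against Sports: payoffs 0.1, 0.6, 3.4, 5.7 → best response Bundled.
Service B against News: payoffs 5, 3.2, 2.5, 3.6 → best response Licensed.
Service B against Bundled: payoffs 0.8, 2.3, 5.7, 3.6 → best response News.
Mutual best responses: (Licensed, Sports); (News, Licensed); (Bundled, News).

Pure-strategy Nash equilibria: (Licensed, Sports), (News, Licensed), (Bundled, News)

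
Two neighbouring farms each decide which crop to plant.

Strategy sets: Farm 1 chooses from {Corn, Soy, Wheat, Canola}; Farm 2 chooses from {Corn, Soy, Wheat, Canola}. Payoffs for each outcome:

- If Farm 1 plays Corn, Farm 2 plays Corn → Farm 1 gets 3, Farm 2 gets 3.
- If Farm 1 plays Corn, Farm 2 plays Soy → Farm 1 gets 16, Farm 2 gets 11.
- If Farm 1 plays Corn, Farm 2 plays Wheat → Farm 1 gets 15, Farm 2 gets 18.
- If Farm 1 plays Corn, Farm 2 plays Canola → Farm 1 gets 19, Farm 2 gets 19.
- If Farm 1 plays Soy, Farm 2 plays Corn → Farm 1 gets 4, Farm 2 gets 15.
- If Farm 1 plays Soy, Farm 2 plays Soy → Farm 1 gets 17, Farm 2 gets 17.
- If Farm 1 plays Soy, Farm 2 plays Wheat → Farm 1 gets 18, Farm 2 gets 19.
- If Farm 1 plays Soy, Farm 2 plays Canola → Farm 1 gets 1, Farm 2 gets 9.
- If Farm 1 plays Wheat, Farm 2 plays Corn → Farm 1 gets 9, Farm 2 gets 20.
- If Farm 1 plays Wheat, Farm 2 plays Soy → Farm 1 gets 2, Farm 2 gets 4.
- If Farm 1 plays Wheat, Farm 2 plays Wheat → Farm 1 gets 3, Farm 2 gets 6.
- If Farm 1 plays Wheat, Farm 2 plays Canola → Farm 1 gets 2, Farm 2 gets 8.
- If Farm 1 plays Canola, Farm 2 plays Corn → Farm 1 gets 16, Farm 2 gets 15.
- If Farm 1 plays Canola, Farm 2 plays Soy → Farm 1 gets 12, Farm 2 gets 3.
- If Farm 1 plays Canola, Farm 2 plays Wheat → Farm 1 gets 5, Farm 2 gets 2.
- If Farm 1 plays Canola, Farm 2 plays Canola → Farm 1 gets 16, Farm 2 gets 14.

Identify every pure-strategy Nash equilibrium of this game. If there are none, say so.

(Corn, Corn): Farm 1 can switch to Soy (3 → 4). Not NE.
(Corn, Soy): Farm 1 can switch to Soy (16 → 17). Not NE.
(Corn, Wheat): Farm 1 can switch to Soy (15 → 18). Not NE.
(Corn, Canola): Farm 1 gets 19, best alternative 16; Farm 2 gets 19, best alternative 18. No profitable deviation — NE.
(Soy, Corn): Farm 1 can switch to Wheat (4 → 9). Not NE.
(Soy, Soy): Farm 2 can switch to Wheat (17 → 19). Not NE.
(Soy, Wheat): Farm 1 gets 18, best alternative 15; Farm 2 gets 19, best alternative 17. No profitable deviation — NE.
(Soy, Canola): Farm 1 can switch to Corn (1 → 19). Not NE.
(Wheat, Corn): Farm 1 can switch to Canola (9 → 16). Not NE.
(Wheat, Soy): Farm 1 can switch to Corn (2 → 16). Not NE.
(Wheat, Wheat): Farm 1 can switch to Corn (3 → 15). Not NE.
(Wheat, Canola): Farm 1 can switch to Corn (2 → 19). Not NE.
(Canola, Corn): Farm 1 gets 16, best alternative 9; Farm 2 gets 15, best alternative 14. No profitable deviation — NE.
(Canola, Soy): Farm 1 can switch to Corn (12 → 16). Not NE.
(Canola, Wheat): Farm 1 can switch to Corn (5 → 15). Not NE.
(The remaining 1 profile has a profitable deviation by the same check.)

Pure-strategy Nash equilibria: (Corn, Canola), (Soy, Wheat), (Canola, Corn)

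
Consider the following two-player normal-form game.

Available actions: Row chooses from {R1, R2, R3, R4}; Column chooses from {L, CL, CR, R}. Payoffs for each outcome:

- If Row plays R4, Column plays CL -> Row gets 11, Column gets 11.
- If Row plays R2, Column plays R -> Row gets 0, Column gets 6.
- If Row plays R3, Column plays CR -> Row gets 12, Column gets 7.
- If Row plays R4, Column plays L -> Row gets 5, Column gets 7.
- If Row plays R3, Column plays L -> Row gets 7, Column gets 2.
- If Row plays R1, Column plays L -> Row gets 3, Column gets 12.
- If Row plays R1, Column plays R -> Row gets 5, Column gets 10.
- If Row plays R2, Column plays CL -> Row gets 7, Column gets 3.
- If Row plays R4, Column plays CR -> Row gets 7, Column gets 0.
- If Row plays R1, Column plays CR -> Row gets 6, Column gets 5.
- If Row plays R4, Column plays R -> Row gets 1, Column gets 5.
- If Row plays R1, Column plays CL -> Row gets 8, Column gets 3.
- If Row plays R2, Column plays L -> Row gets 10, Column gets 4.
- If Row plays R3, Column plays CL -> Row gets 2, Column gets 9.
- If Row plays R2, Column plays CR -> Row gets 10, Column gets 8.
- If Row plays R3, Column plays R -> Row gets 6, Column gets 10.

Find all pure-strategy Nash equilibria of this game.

(R3, R), (R4, CL)

(R1, L): Row can switch to R2 (3 → 10). Not NE.
(R1, CL): Row can switch to R4 (8 → 11). Not NE.
(R1, CR): Row can switch to R2 (6 → 10). Not NE.
(R1, R): Row can switch to R3 (5 → 6). Not NE.
(R2, L): Column can switch to CR (4 → 8). Not NE.
(R2, CL): Row can switch to R1 (7 → 8). Not NE.
(R2, CR): Row can switch to R3 (10 → 12). Not NE.
(R2, R): Row can switch to R1 (0 → 5). Not NE.
(R3, L): Row can switch to R2 (7 → 10). Not NE.
(R3, CL): Row can switch to R1 (2 → 8). Not NE.
(R3, CR): Column can switch to CL (7 → 9). Not NE.
(R3, R): Row gets 6, best alternative 5; Column gets 10, best alternative 9. No profitable deviation — NE.
(R4, L): Row can switch to R2 (5 → 10). Not NE.
(R4, CL): Row gets 11, best alternative 8; Column gets 11, best alternative 7. No profitable deviation — NE.
(The remaining 2 profiles each have a profitable deviation by the same check.)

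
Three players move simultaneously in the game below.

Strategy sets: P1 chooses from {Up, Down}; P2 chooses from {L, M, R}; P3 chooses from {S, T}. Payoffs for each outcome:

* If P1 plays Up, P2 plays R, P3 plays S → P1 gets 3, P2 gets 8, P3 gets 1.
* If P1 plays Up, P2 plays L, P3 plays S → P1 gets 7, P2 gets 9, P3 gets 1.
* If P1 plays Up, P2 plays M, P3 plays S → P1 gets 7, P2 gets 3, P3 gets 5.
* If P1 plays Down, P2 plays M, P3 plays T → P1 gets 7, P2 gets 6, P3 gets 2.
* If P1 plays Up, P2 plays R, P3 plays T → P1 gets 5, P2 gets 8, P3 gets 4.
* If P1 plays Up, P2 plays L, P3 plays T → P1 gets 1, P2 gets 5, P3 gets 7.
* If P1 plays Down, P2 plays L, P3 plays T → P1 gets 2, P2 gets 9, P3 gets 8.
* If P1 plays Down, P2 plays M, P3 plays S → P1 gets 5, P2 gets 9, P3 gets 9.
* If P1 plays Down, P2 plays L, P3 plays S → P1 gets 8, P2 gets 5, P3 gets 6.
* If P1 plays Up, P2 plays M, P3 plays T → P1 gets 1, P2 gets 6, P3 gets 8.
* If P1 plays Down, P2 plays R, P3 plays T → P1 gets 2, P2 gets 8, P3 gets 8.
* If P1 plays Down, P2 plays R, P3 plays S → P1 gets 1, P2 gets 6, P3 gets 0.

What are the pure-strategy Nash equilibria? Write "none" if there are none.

(Up, L, S): P1 can switch to Down (7 → 8). Not NE.
(Up, L, T): P1 can switch to Down (1 → 2). Not NE.
(Up, M, S): P2 can switch to L (3 → 9). Not NE.
(Up, M, T): P1 can switch to Down (1 → 7). Not NE.
(Up, R, S): P2 can switch to L (8 → 9). Not NE.
(Up, R, T): P1 gets 5, best alternative 2; P2 gets 8, best alternative 6; P3 gets 4, best alternative 1. No profitable deviation — NE.
(Down, L, S): P2 can switch to M (5 → 9). Not NE.
(Down, L, T): P1 gets 2, best alternative 1; P2 gets 9, best alternative 8; P3 gets 8, best alternative 6. No profitable deviation — NE.
(Down, M, S): P1 can switch to Up (5 → 7). Not NE.
(Down, M, T): P2 can switch to L (6 → 9). Not NE.
(The remaining 2 profiles each have a profitable deviation by the same check.)

(Up, R, T); (Down, L, T)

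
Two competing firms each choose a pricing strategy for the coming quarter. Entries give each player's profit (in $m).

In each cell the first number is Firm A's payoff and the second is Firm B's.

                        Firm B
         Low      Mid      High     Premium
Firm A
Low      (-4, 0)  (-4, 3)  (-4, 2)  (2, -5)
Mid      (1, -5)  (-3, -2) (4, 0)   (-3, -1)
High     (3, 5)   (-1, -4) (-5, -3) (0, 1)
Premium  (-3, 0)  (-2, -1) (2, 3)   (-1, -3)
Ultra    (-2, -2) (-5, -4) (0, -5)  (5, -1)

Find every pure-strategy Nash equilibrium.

(Mid, High); (High, Low); (Ultra, Premium)

(Low, Low): Firm A can switch to Mid (-4 → 1). Not NE.
(Low, Mid): Firm A can switch to Mid (-4 → -3). Not NE.
(Low, High): Firm A can switch to Mid (-4 → 4). Not NE.
(Low, Premium): Firm A can switch to Ultra (2 → 5). Not NE.
(Mid, Low): Firm A can switch to High (1 → 3). Not NE.
(Mid, Mid): Firm A can switch to High (-3 → -1). Not NE.
(Mid, High): Firm A gets 4, best alternative 2; Firm B gets 0, best alternative -1. No profitable deviation — NE.
(Mid, Premium): Firm A can switch to Low (-3 → 2). Not NE.
(High, Low): Firm A gets 3, best alternative 1; Firm B gets 5, best alternative 1. No profitable deviation — NE.
(High, Mid): Firm B can switch to Low (-4 → 5). Not NE.
(High, High): Firm A can switch to Low (-5 → -4). Not NE.
(High, Premium): Firm A can switch to Low (0 → 2). Not NE.
(Ultra, Premium): Firm A gets 5, best alternative 2; Firm B gets -1, best alternative -2. No profitable deviation — NE.
(The remaining 7 profiles each have a profitable deviation by the same check.)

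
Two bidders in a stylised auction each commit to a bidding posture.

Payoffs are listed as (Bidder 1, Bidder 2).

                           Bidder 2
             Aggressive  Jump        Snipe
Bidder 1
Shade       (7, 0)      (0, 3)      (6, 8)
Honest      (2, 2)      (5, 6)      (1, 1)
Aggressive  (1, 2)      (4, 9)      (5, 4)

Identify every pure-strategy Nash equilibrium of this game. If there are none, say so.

(Shade, Aggressive): Bidder 2 can switch to Jump (0 → 3). Not NE.
(Shade, Jump): Bidder 1 can switch to Honest (0 → 5). Not NE.
(Shade, Snipe): Bidder 1 gets 6, best alternative 5; Bidder 2 gets 8, best alternative 3. No profitable deviation — NE.
(Honest, Aggressive): Bidder 1 can switch to Shade (2 → 7). Not NE.
(Honest, Jump): Bidder 1 gets 5, best alternative 4; Bidder 2 gets 6, best alternative 2. No profitable deviation — NE.
(Honest, Snipe): Bidder 1 can switch to Shade (1 → 6). Not NE.
(Aggressive, Aggressive): Bidder 1 can switch to Shade (1 → 7). Not NE.
(Aggressive, Jump): Bidder 1 can switch to Honest (4 → 5). Not NE.
(The remaining 1 profile has a profitable deviation by the same check.)

The pure Nash equilibria are (Shade, Snipe); (Honest, Jump).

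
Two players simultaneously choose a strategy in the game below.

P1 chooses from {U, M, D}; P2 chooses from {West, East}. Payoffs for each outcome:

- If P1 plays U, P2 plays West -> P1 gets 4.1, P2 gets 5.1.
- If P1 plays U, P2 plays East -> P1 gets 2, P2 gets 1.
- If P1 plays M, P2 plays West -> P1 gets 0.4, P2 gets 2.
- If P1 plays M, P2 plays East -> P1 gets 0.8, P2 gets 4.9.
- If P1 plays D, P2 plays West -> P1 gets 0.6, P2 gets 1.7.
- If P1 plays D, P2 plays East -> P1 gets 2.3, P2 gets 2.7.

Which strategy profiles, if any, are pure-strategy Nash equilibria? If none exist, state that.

(U, West): P1 gets 4.1, best alternative 0.6; P2 gets 5.1, best alternative 1. No profitable deviation — NE.
(U, East): P1 can switch to D (2 → 2.3). Not NE.
(M, West): P1 can switch to U (0.4 → 4.1). Not NE.
(M, East): P1 can switch to U (0.8 → 2). Not NE.
(D, West): P1 can switch to U (0.6 → 4.1). Not NE.
(D, East): P1 gets 2.3, best alternative 2; P2 gets 2.7, best alternative 1.7. No profitable deviation — NE.

Pure-strategy Nash equilibria: (U, West); (D, East)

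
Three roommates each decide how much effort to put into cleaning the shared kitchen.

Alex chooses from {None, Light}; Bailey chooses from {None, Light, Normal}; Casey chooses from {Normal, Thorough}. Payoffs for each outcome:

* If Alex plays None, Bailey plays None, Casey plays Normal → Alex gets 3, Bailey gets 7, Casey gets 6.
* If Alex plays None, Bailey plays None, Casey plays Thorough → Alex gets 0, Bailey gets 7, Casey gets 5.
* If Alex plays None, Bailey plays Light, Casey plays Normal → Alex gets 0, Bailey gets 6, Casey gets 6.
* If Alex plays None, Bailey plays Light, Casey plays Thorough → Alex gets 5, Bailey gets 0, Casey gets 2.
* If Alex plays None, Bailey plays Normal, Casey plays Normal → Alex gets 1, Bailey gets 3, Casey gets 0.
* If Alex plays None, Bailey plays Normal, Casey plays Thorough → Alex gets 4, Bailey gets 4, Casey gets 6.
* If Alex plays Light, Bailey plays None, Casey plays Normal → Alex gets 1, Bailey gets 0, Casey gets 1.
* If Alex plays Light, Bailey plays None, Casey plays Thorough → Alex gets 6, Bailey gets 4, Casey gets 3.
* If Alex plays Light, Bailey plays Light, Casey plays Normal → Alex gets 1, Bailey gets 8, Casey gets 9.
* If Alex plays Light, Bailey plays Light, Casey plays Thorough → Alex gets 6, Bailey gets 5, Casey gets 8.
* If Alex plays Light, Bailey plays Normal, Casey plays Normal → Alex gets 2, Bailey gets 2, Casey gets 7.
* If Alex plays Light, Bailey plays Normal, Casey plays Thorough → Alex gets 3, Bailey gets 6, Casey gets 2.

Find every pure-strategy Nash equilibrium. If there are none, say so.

For each strategy profile, look for a profitable unilateral deviation.
(None, None, Normal): Alex gets 3, best alternative 1; Bailey gets 7, best alternative 6; Casey gets 6, best alternative 5. No profitable deviation — NE.
(None, None, Thorough): Alex can switch to Light (0 → 6). Not NE.
(None, Light, Normal): Alex can switch to Light (0 → 1). Not NE.
(None, Light, Thorough): Alex can switch to Light (5 → 6). Not NE.
(None, Normal, Normal): Alex can switch to Light (1 → 2). Not NE.
(None, Normal, Thorough): Bailey can switch to None (4 → 7). Not NE.
(Light, None, Normal): Alex can switch to None (1 → 3). Not NE.
(Light, None, Thorough): Bailey can switch to Light (4 → 5). Not NE.
(Light, Light, Normal): Alex gets 1, best alternative 0; Bailey gets 8, best alternative 2; Casey gets 9, best alternative 8. No profitable deviation — NE.
(Light, Light, Thorough): Bailey can switch to Normal (5 → 6). Not NE.
(Light, Normal, Normal): Bailey can switch to Light (2 → 8). Not NE.
(Light, Normal, Thorough): Alex can switch to None (3 → 4). Not NE.

(None, None, Normal); (Light, Light, Normal)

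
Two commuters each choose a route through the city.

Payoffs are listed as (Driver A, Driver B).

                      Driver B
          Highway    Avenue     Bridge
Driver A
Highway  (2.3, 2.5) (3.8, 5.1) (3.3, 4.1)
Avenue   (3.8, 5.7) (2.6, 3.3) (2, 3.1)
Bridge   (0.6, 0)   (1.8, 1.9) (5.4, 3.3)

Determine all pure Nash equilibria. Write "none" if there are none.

Pure-strategy Nash equilibria: (Highway, Avenue), (Avenue, Highway), (Bridge, Bridge)

Check each profile: it is a Nash equilibrium iff no player can strictly gain by switching unilaterally.
(Highway, Highway): Driver A can switch to Avenue (2.3 → 3.8). Not NE.
(Highway, Avenue): Driver A gets 3.8, best alternative 2.6; Driver B gets 5.1, best alternative 4.1. No profitable deviation — NE.
(Highway, Bridge): Driver A can switch to Bridge (3.3 → 5.4). Not NE.
(Avenue, Highway): Driver A gets 3.8, best alternative 2.3; Driver B gets 5.7, best alternative 3.3. No profitable deviation — NE.
(Avenue, Avenue): Driver A can switch to Highway (2.6 → 3.8). Not NE.
(Avenue, Bridge): Driver A can switch to Highway (2 → 3.3). Not NE.
(Bridge, Highway): Driver A can switch to Highway (0.6 → 2.3). Not NE.
(Bridge, Avenue): Driver A can switch to Highway (1.8 → 3.8). Not NE.
(Bridge, Bridge): Driver A gets 5.4, best alternative 3.3; Driver B gets 3.3, best alternative 1.9. No profitable deviation — NE.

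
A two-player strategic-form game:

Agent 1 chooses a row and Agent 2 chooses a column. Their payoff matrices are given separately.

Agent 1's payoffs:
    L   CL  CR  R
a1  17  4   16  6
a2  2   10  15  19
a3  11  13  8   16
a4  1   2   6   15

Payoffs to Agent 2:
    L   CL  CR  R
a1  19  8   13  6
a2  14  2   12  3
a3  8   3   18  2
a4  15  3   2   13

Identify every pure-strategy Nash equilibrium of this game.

The unique pure-strategy Nash equilibrium is (a1, L).

Agent 1 against L: payoffs 17, 2, 11, 1 → best response a1.
Agent 1 against CL: payoffs 4, 10, 13, 2 → best response a3.
Agent 1 against CR: payoffs 16, 15, 8, 6 → best response a1.
Agent 1 against R: payoffs 6, 19, 16, 15 → best response a2.
Agent 2 against a1: payoffs 19, 8, 13, 6 → best response L.
Agent 2 against a2: payoffs 14, 2, 12, 3 → best response L.
Agent 2 against a3: payoffs 8, 3, 18, 2 → best response CR.
Agent 2 against a4: payoffs 15, 3, 2, 13 → best response L.
Mutual best responses: (a1, L).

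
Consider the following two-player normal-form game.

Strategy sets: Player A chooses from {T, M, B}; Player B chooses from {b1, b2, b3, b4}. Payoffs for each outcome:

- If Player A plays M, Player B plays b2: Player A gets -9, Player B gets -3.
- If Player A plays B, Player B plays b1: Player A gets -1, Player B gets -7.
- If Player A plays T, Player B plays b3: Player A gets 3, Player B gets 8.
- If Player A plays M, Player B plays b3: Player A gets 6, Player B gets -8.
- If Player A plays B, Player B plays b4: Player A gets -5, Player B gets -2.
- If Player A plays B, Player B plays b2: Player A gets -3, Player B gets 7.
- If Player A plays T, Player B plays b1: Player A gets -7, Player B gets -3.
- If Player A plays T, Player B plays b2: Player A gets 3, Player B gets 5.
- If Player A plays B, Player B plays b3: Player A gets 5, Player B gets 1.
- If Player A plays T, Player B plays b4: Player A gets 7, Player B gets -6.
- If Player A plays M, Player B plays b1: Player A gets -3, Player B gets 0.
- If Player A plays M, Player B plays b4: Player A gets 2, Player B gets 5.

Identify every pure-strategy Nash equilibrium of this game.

none

Player A against b1: payoffs -7, -3, -1 → best response B.
Player A against b2: payoffs 3, -9, -3 → best response T.
Player A against b3: payoffs 3, 6, 5 → best response M.
Player A against b4: payoffs 7, 2, -5 → best response T.
Player B against T: payoffs -3, 5, 8, -6 → best response b3.
Player B against M: payoffs 0, -3, -8, 5 → best response b4.
Player B against B: payoffs -7, 7, 1, -2 → best response b2.
No profile is a mutual best response for all players.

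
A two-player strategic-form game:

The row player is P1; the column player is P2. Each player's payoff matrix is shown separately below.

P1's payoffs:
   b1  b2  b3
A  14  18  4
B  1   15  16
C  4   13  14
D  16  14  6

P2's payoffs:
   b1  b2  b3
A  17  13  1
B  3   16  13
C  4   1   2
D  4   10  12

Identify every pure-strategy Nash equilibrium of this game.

P1 against b1: payoffs 14, 1, 4, 16 → best response D.
P1 against b2: payoffs 18, 15, 13, 14 → best response A.
P1 against b3: payoffs 4, 16, 14, 6 → best response B.
P2 against A: payoffs 17, 13, 1 → best response b1.
P2 against B: payoffs 3, 16, 13 → best response b2.
P2 against C: payoffs 4, 1, 2 → best response b1.
P2 against D: payoffs 4, 10, 12 → best response b3.
No profile is a mutual best response for all players.

none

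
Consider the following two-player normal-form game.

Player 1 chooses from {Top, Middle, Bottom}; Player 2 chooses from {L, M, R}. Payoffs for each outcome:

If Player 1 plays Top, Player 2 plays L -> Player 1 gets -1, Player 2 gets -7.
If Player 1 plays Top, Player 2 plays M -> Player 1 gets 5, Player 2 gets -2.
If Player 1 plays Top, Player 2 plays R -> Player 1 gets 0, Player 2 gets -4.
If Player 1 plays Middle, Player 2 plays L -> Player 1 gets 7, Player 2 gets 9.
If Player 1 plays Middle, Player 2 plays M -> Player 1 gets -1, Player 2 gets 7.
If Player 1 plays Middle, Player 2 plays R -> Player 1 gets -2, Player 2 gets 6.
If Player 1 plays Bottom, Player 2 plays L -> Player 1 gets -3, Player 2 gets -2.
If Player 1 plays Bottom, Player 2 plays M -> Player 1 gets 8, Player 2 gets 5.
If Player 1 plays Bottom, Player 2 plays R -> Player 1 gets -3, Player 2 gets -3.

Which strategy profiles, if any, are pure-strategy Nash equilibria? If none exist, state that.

Mark each player's best response to every combination of opponents' strategies; a profile where every player is best-responding is a pure Nash equilibrium.
Player 1 against L: payoffs -1, 7, -3 → best response Middle.
Player 1 against M: payoffs 5, -1, 8 → best response Bottom.
Player 1 against R: payoffs 0, -2, -3 → best response Top.
Player 2 against Top: payoffs -7, -2, -4 → best response M.
Player 2 against Middle: payoffs 9, 7, 6 → best response L.
Player 2 against Bottom: payoffs -2, 5, -3 → best response M.
Mutual best responses: (Middle, L); (Bottom, M).

The pure Nash equilibria are (Middle, L), (Bottom, M).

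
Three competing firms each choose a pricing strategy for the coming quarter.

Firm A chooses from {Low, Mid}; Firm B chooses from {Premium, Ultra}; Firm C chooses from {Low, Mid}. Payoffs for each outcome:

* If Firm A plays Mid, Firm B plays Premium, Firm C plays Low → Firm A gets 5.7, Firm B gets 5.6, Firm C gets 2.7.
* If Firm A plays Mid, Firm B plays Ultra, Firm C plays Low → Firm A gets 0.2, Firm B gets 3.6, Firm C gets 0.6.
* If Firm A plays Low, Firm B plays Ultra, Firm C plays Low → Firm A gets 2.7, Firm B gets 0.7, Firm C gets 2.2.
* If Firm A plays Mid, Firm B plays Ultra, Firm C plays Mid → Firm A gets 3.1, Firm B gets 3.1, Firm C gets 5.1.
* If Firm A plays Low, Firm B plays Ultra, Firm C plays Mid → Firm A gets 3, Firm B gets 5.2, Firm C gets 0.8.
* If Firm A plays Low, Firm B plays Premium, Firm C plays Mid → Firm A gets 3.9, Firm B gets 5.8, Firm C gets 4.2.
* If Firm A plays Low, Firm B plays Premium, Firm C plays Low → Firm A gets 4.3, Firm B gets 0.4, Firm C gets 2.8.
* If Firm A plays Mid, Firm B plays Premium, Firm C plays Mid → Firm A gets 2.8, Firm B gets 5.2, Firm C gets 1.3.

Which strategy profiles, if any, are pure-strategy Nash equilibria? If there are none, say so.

The pure Nash equilibria are (Low, Premium, Mid) and (Low, Ultra, Low) and (Mid, Premium, Low).

(Low, Premium, Low): Firm A can switch to Mid (4.3 → 5.7). Not NE.
(Low, Premium, Mid): Firm A gets 3.9, best alternative 2.8; Firm B gets 5.8, best alternative 5.2; Firm C gets 4.2, best alternative 2.8. No profitable deviation — NE.
(Low, Ultra, Low): Firm A gets 2.7, best alternative 0.2; Firm B gets 0.7, best alternative 0.4; Firm C gets 2.2, best alternative 0.8. No profitable deviation — NE.
(Low, Ultra, Mid): Firm A can switch to Mid (3 → 3.1). Not NE.
(Mid, Premium, Low): Firm A gets 5.7, best alternative 4.3; Firm B gets 5.6, best alternative 3.6; Firm C gets 2.7, best alternative 1.3. No profitable deviation — NE.
(Mid, Premium, Mid): Firm A can switch to Low (2.8 → 3.9). Not NE.
(Mid, Ultra, Low): Firm A can switch to Low (0.2 → 2.7). Not NE.
(Mid, Ultra, Mid): Firm B can switch to Premium (3.1 → 5.2). Not NE.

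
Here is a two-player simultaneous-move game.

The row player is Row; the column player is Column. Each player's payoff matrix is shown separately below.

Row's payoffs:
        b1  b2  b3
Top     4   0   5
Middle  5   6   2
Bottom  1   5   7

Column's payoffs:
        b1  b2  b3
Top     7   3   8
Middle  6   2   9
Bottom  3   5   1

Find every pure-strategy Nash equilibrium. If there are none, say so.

No pure-strategy Nash equilibrium.

For each strategy profile, look for a profitable unilateral deviation.
(Top, b1): Row can switch to Middle (4 → 5). Not NE.
(Top, b2): Row can switch to Middle (0 → 6). Not NE.
(Top, b3): Row can switch to Bottom (5 → 7). Not NE.
(Middle, b1): Column can switch to b3 (6 → 9). Not NE.
(Middle, b2): Column can switch to b1 (2 → 6). Not NE.
(Middle, b3): Row can switch to Top (2 → 5). Not NE.
(Bottom, b1): Row can switch to Top (1 → 4). Not NE.
(Bottom, b2): Row can switch to Middle (5 → 6). Not NE.
(Bottom, b3): Column can switch to b1 (1 → 3). Not NE.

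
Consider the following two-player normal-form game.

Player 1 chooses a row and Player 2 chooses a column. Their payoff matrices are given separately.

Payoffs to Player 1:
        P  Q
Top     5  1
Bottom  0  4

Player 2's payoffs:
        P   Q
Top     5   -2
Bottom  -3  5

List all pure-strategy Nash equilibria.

(Top, P): Player 1 gets 5, best alternative 0; Player 2 gets 5, best alternative -2. No profitable deviation — NE.
(Top, Q): Player 1 can switch to Bottom (1 → 4). Not NE.
(Bottom, P): Player 1 can switch to Top (0 → 5). Not NE.
(Bottom, Q): Player 1 gets 4, best alternative 1; Player 2 gets 5, best alternative -3. No profitable deviation — NE.

Pure-strategy Nash equilibria: (Top, P); (Bottom, Q)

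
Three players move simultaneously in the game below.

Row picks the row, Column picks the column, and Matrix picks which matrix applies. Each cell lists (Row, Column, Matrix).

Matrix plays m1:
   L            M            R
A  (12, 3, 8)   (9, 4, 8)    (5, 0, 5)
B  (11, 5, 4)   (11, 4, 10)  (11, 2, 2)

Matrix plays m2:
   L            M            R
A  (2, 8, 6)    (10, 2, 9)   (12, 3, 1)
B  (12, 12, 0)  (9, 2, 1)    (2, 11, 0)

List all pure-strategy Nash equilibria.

There is no pure-strategy Nash equilibrium.

Row against (L, m1): payoffs 12, 11 → best response A.
Row against (L, m2): payoffs 2, 12 → best response B.
Row against (M, m1): payoffs 9, 11 → best response B.
Row against (M, m2): payoffs 10, 9 → best response A.
Row against (R, m1): payoffs 5, 11 → best response B.
Row against (R, m2): payoffs 12, 2 → best response A.
Column against (A, m1): payoffs 3, 4, 0 → best response M.
Column against (A, m2): payoffs 8, 2, 3 → best response L.
Column against (B, m1): payoffs 5, 4, 2 → best response L.
Column against (B, m2): payoffs 12, 2, 11 → best response L.
Matrix against (A, L): payoffs 8, 6 → best response m1.
Matrix against (A, M): payoffs 8, 9 → best response m2.
Matrix against (A, R): payoffs 5, 1 → best response m1.
Matrix against (B, L): payoffs 4, 0 → best response m1.
Matrix against (B, M): payoffs 10, 1 → best response m1.
Matrix against (B, R): payoffs 2, 0 → best response m1.
No profile is a mutual best response for all players.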